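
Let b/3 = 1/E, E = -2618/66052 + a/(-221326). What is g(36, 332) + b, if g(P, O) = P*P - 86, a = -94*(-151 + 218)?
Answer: 785206384/833857 ≈ 941.66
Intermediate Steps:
a = -6298 (a = -94*67 = -6298)
E = -833857/74586862 (E = -2618/66052 - 6298/(-221326) = -2618*1/66052 - 6298*(-1/221326) = -187/4718 + 3149/110663 = -833857/74586862 ≈ -0.011180)
g(P, O) = -86 + P² (g(P, O) = P² - 86 = -86 + P²)
b = -223760586/833857 (b = 3/(-833857/74586862) = 3*(-74586862/833857) = -223760586/833857 ≈ -268.34)
g(36, 332) + b = (-86 + 36²) - 223760586/833857 = (-86 + 1296) - 223760586/833857 = 1210 - 223760586/833857 = 785206384/833857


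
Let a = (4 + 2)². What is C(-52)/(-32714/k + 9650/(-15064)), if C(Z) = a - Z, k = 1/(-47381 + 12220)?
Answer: 662816/8663735372703 ≈ 7.6505e-8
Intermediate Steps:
a = 36 (a = 6² = 36)
k = -1/35161 (k = 1/(-35161) = -1/35161 ≈ -2.8441e-5)
C(Z) = 36 - Z
C(-52)/(-32714/k + 9650/(-15064)) = (36 - 1*(-52))/(-32714/(-1/35161) + 9650/(-15064)) = (36 + 52)/(-32714*(-35161) + 9650*(-1/15064)) = 88/(1150256954 - 4825/7532) = 88/(8663735372703/7532) = 88*(7532/8663735372703) = 662816/8663735372703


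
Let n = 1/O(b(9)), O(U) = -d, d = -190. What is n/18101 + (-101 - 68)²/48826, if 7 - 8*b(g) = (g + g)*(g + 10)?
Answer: 24556688604/41980472735 ≈ 0.58496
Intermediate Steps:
b(g) = 7/8 - g*(10 + g)/4 (b(g) = 7/8 - (g + g)*(g + 10)/8 = 7/8 - 2*g*(10 + g)/8 = 7/8 - g*(10 + g)/4)
O(U) = 190 (O(U) = -1*(-190) = 190)
n = 1/190 ≈ 0.0052632
n/18101 + (-101 - 68)²/48826 = (1/190)/18101 + (-101 - 68)²/48826 = (1/190)*(1/18101) + (-169)²*(1/48826) = 1/3439190 + 28561*(1/48826) = 1/3439190 + 28561/48826 = 24556688604/41980472735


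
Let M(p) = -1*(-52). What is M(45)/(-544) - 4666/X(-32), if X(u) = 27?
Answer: -634927/3672 ≈ -172.91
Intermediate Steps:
M(p) = 52
M(45)/(-544) - 4666/X(-32) = 52/(-544) - 4666/27 = 52*(-1/544) - 4666*1/27 = -13/136 - 4666/27 = -634927/3672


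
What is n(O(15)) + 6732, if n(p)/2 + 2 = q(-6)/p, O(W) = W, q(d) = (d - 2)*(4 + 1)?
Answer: 20168/3 ≈ 6722.7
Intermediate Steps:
q(d) = -10 + 5*d (q(d) = (-2 + d)*5 = -10 + 5*d)
n(p) = -4 - 80/p (n(p) = -4 + 2*((-10 + 5*(-6))/p) = -4 + 2*((-10 - 30)/p) = -4 + 2*(-40/p) = -4 - 80/p)
n(O(15)) + 6732 = (-4 - 80/15) + 6732 = (-4 - 80*1/15) + 6732 = (-4 - 16/3) + 6732 = -28/3 + 6732 = 20168/3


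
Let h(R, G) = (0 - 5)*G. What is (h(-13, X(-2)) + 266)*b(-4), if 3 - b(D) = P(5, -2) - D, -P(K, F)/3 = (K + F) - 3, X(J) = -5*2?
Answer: -316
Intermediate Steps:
X(J) = -10
h(R, G) = -5*G
P(K, F) = 9 - 3*F - 3*K (P(K, F) = -3*((K + F) - 3) = -3*((F + K) - 3) = -3*(-3 + F + K) = 9 - 3*F - 3*K)
b(D) = 3 + D (b(D) = 3 - ((9 - 3*(-2) - 3*5) - D) = 3 - ((9 + 6 - 15) - D) = 3 - (0 - D) = 3 - (-1)*D = 3 + D)
(h(-13, X(-2)) + 266)*b(-4) = (-5*(-10) + 266)*(3 - 4) = (50 + 266)*(-1) = 316*(-1) = -316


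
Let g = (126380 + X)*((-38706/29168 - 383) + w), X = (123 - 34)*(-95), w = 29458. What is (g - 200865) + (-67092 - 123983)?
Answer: 49995715909515/14584 ≈ 3.4281e+9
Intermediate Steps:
X = -8455 (X = 89*(-95) = -8455)
g = 50001431962475/14584 (g = (126380 - 8455)*((-38706/29168 - 383) + 29458) = 117925*((-38706*1/29168 - 383) + 29458) = 117925*((-19353/14584 - 383) + 29458) = 117925*(-5605025/14584 + 29458) = 117925*(424010447/14584) = 50001431962475/14584 ≈ 3.4285e+9)
(g - 200865) + (-67092 - 123983) = (50001431962475/14584 - 200865) + (-67092 - 123983) = 49998502547315/14584 - 191075 = 49995715909515/14584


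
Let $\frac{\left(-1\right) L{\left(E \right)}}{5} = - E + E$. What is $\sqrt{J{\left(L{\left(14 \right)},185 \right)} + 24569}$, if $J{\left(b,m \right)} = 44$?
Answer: $\sqrt{24613} \approx 156.89$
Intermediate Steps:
$L{\left(E \right)} = 0$ ($L{\left(E \right)} = - 5 \left(- E + E\right) = \left(-5\right) 0 = 0$)
$\sqrt{J{\left(L{\left(14 \right)},185 \right)} + 24569} = \sqrt{44 + 24569} = \sqrt{24613}$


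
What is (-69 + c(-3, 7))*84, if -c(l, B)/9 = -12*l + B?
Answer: -38304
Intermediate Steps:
c(l, B) = -9*B + 108*l (c(l, B) = -9*(-12*l + B) = -9*(B - 12*l) = -9*B + 108*l)
(-69 + c(-3, 7))*84 = (-69 + (-9*7 + 108*(-3)))*84 = (-69 + (-63 - 324))*84 = (-69 - 387)*84 = -456*84 = -38304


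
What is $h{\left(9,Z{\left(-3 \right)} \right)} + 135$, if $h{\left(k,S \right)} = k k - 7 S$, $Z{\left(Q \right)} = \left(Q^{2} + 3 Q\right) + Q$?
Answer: $237$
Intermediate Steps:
$Z{\left(Q \right)} = Q^{2} + 4 Q$
$h{\left(k,S \right)} = k^{2} - 7 S$
$h{\left(9,Z{\left(-3 \right)} \right)} + 135 = \left(9^{2} - 7 \left(- 3 \left(4 - 3\right)\right)\right) + 135 = \left(81 - 7 \left(\left(-3\right) 1\right)\right) + 135 = \left(81 - -21\right) + 135 = \left(81 + 21\right) + 135 = 102 + 135 = 237$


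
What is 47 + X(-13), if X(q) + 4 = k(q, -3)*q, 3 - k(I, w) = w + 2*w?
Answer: -113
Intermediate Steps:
k(I, w) = 3 - 3*w (k(I, w) = 3 - (w + 2*w) = 3 - 3*w)
X(q) = -4 + 12*q (X(q) = -4 + (3 - 3*(-3))*q = -4 + (3 + 9)*q = -4 + 12*q)
47 + X(-13) = 47 + (-4 + 12*(-13)) = 47 + (-4 - 156) = 47 - 160 = -113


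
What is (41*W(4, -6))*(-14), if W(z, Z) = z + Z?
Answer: 1148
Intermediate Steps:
W(z, Z) = Z + z
(41*W(4, -6))*(-14) = (41*(-6 + 4))*(-14) = (41*(-2))*(-14) = -82*(-14) = 1148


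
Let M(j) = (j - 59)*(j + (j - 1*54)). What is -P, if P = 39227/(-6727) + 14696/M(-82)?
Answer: 553449767/103387263 ≈ 5.3532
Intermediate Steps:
M(j) = (-59 + j)*(-54 + 2*j) (M(j) = (-59 + j)*(j + (j - 54)) = (-59 + j)*(j + (-54 + j)) = (-59 + j)*(-54 + 2*j))
P = -553449767/103387263 (P = 39227/(-6727) + 14696/(3186 - 172*(-82) + 2*(-82)²) = 39227*(-1/6727) + 14696/(3186 + 14104 + 2*6724) = -39227/6727 + 14696/(3186 + 14104 + 13448) = -39227/6727 + 14696/30738 = -39227/6727 + 14696*(1/30738) = -39227/6727 + 7348/15369 = -553449767/103387263 ≈ -5.3532)
-P = -1*(-553449767/103387263) = 553449767/103387263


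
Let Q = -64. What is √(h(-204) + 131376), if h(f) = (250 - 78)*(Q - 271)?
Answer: 2*√18439 ≈ 271.58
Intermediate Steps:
h(f) = -57620 (h(f) = (250 - 78)*(-64 - 271) = 172*(-335) = -57620)
√(h(-204) + 131376) = √(-57620 + 131376) = √73756 = 2*√18439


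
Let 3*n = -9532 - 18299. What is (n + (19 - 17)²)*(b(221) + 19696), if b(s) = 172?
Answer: -184235964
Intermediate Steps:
n = -9277 (n = (-9532 - 18299)/3 = (⅓)*(-27831) = -9277)
(n + (19 - 17)²)*(b(221) + 19696) = (-9277 + (19 - 17)²)*(172 + 19696) = (-9277 + 2²)*19868 = (-9277 + 4)*19868 = -9273*19868 = -184235964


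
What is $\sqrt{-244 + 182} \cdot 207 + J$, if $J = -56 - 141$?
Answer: $-197 + 207 i \sqrt{62} \approx -197.0 + 1629.9 i$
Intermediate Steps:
$J = -197$ ($J = -56 - 141 = -197$)
$\sqrt{-244 + 182} \cdot 207 + J = \sqrt{-244 + 182} \cdot 207 - 197 = \sqrt{-62} \cdot 207 - 197 = i \sqrt{62} \cdot 207 - 197 = 207 i \sqrt{62} - 197 = -197 + 207 i \sqrt{62}$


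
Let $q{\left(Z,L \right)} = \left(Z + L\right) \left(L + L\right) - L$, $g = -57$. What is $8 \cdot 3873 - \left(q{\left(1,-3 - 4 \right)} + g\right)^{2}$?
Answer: $29828$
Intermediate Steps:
$q{\left(Z,L \right)} = - L + 2 L \left(L + Z\right)$ ($q{\left(Z,L \right)} = \left(L + Z\right) 2 L - L = 2 L \left(L + Z\right) - L = - L + 2 L \left(L + Z\right)$)
$8 \cdot 3873 - \left(q{\left(1,-3 - 4 \right)} + g\right)^{2} = 8 \cdot 3873 - \left(\left(-3 - 4\right) \left(-1 + 2 \left(-3 - 4\right) + 2 \cdot 1\right) - 57\right)^{2} = 30984 - \left(- 7 \left(-1 + 2 \left(-7\right) + 2\right) - 57\right)^{2} = 30984 - \left(- 7 \left(-1 - 14 + 2\right) - 57\right)^{2} = 30984 - \left(\left(-7\right) \left(-13\right) - 57\right)^{2} = 30984 - \left(91 - 57\right)^{2} = 30984 - 34^{2} = 30984 - 1156 = 29828$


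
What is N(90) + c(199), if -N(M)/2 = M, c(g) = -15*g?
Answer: -3165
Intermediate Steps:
N(M) = -2*M
N(90) + c(199) = -2*90 - 15*199 = -180 - 2985 = -3165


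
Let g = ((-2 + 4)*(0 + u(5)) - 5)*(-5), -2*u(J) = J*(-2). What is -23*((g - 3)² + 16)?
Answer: -18400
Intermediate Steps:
u(J) = J (u(J) = -J*(-2)/2 = -(-1)*J = J)
g = -25 (g = ((-2 + 4)*(0 + 5) - 5)*(-5) = (2*5 - 5)*(-5) = (10 - 5)*(-5) = 5*(-5) = -25)
-23*((g - 3)² + 16) = -23*((-25 - 3)² + 16) = -23*((-28)² + 16) = -23*(784 + 16) = -23*800 = -18400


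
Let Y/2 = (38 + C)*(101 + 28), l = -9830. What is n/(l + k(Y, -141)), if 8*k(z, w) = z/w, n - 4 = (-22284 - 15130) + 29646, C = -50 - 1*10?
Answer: 243272/307849 ≈ 0.79023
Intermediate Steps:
C = -60 (C = -50 - 10 = -60)
n = -7764 (n = 4 + ((-22284 - 15130) + 29646) = 4 + (-37414 + 29646) = 4 - 7768 = -7764)
Y = -5676 (Y = 2*((38 - 60)*(101 + 28)) = 2*(-22*129) = 2*(-2838) = -5676)
k(z, w) = z/(8*w) (k(z, w) = (z/w)/8 = z/(8*w))
n/(l + k(Y, -141)) = -7764/(-9830 + (⅛)*(-5676)/(-141)) = -7764/(-9830 + (⅛)*(-5676)*(-1/141)) = -7764/(-9830 + 473/94) = -7764/(-923547/94) = -7764*(-94/923547) = 243272/307849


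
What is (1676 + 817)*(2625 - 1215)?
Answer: 3515130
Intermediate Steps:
(1676 + 817)*(2625 - 1215) = 2493*1410 = 3515130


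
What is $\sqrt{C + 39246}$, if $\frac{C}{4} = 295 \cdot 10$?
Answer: $\sqrt{51046} \approx 225.93$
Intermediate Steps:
$C = 11800$ ($C = 4 \cdot 295 \cdot 10 = 4 \cdot 2950 = 11800$)
$\sqrt{C + 39246} = \sqrt{11800 + 39246} = \sqrt{51046}$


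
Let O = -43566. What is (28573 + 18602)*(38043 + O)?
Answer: -260547525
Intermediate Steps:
(28573 + 18602)*(38043 + O) = (28573 + 18602)*(38043 - 43566) = 47175*(-5523) = -260547525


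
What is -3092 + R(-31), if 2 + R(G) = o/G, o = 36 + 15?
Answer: -95965/31 ≈ -3095.6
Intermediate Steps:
o = 51
R(G) = -2 + 51/G
-3092 + R(-31) = -3092 + (-2 + 51/(-31)) = -3092 + (-2 + 51*(-1/31)) = -3092 + (-2 - 51/31) = -3092 - 113/31 = -95965/31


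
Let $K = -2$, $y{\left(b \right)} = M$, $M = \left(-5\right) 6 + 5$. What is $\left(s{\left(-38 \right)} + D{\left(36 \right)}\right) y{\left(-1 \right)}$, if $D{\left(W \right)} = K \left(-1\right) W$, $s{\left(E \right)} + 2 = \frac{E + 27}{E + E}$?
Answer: $- \frac{133275}{76} \approx -1753.6$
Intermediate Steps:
$s{\left(E \right)} = -2 + \frac{27 + E}{2 E}$ ($s{\left(E \right)} = -2 + \frac{E + 27}{E + E} = -2 + \frac{27 + E}{2 E}$)
$M = -25$ ($M = -30 + 5 = -25$)
$y{\left(b \right)} = -25$
$D{\left(W \right)} = 2 W$ ($D{\left(W \right)} = \left(-2\right) \left(-1\right) W = 2 W$)
$\left(s{\left(-38 \right)} + D{\left(36 \right)}\right) y{\left(-1 \right)} = \left(\frac{3 \left(9 - -38\right)}{2 \left(-38\right)} + 2 \cdot 36\right) \left(-25\right) = \left(\frac{3}{2} \left(- \frac{1}{38}\right) \left(9 + 38\right) + 72\right) \left(-25\right) = \left(\frac{3}{2} \left(- \frac{1}{38}\right) 47 + 72\right) \left(-25\right) = \left(- \frac{141}{76} + 72\right) \left(-25\right) = \frac{5331}{76} \left(-25\right) = - \frac{133275}{76}$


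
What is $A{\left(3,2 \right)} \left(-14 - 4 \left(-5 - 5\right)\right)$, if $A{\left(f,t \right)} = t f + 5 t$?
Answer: $416$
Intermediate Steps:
$A{\left(f,t \right)} = 5 t + f t$ ($A{\left(f,t \right)} = f t + 5 t = 5 t + f t$)
$A{\left(3,2 \right)} \left(-14 - 4 \left(-5 - 5\right)\right) = 2 \left(5 + 3\right) \left(-14 - 4 \left(-5 - 5\right)\right) = 2 \cdot 8 \left(-14 - 4 \left(-5 - 5\right)\right) = 16 \left(-14 - -40\right) = 16 \left(-14 + 40\right) = 16 \cdot 26 = 416$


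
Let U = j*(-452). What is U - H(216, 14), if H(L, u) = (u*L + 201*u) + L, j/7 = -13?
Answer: 35078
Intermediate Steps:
j = -91 (j = 7*(-13) = -91)
U = 41132 (U = -91*(-452) = 41132)
H(L, u) = L + 201*u + L*u (H(L, u) = (L*u + 201*u) + L = (201*u + L*u) + L = L + 201*u + L*u)
U - H(216, 14) = 41132 - (216 + 201*14 + 216*14) = 41132 - (216 + 2814 + 3024) = 41132 - 1*6054 = 41132 - 6054 = 35078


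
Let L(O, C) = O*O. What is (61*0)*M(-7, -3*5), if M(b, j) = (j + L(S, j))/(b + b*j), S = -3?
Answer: 0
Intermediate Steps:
L(O, C) = O**2
M(b, j) = (9 + j)/(b + b*j) (M(b, j) = (j + (-3)**2)/(b + b*j) = (j + 9)/(b + b*j) = (9 + j)/(b + b*j))
(61*0)*M(-7, -3*5) = (61*0)*((9 - 3*5)/((-7)*(1 - 3*5))) = 0*(-(9 - 15)/(7*(1 - 15))) = 0*(-1/7*(-6)/(-14)) = 0*(-1/7*(-1/14)*(-6)) = 0*(-3/49) = 0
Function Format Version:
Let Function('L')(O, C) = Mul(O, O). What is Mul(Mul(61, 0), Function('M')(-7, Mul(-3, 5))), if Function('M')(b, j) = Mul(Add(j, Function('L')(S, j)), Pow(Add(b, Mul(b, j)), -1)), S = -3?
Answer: 0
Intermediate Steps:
Function('L')(O, C) = Pow(O, 2)
Function('M')(b, j) = Mul(Pow(Add(b, Mul(b, j)), -1), Add(9, j)) (Function('M')(b, j) = Mul(Add(j, Pow(-3, 2)), Pow(Add(b, Mul(b, j)), -1)) = Mul(Add(j, 9), Pow(Add(b, Mul(b, j)), -1)) = Mul(Add(9, j), Pow(Add(b, Mul(b, j)), -1)) = Mul(Pow(Add(b, Mul(b, j)), -1), Add(9, j)))
Mul(Mul(61, 0), Function('M')(-7, Mul(-3, 5))) = Mul(Mul(61, 0), Mul(Pow(-7, -1), Pow(Add(1, Mul(-3, 5)), -1), Add(9, Mul(-3, 5)))) = Mul(0, Mul(Rational(-1, 7), Pow(Add(1, -15), -1), Add(9, -15))) = Mul(0, Mul(Rational(-1, 7), Pow(-14, -1), -6)) = Mul(0, Mul(Rational(-1, 7), Rational(-1, 14), -6)) = Mul(0, Rational(-3, 49)) = 0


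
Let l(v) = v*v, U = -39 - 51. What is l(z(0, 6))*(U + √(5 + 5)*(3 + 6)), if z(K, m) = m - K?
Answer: -3240 + 324*√10 ≈ -2215.4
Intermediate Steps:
U = -90
l(v) = v²
l(z(0, 6))*(U + √(5 + 5)*(3 + 6)) = (6 - 1*0)²*(-90 + √(5 + 5)*(3 + 6)) = (6 + 0)²*(-90 + √10*9) = 6²*(-90 + 9*√10) = 36*(-90 + 9*√10) = -3240 + 324*√10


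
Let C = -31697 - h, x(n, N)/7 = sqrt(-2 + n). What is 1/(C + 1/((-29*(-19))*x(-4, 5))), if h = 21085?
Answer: -4711252386708/248669323475221657 + 3857*I*sqrt(6)/248669323475221657 ≈ -1.8946e-5 + 3.7993e-14*I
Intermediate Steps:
x(n, N) = 7*sqrt(-2 + n)
C = -52782 (C = -31697 - 1*21085 = -31697 - 21085 = -52782)
1/(C + 1/((-29*(-19))*x(-4, 5))) = 1/(-52782 + 1/((-29*(-19))*(7*sqrt(-2 - 4)))) = 1/(-52782 + 1/(551*(7*sqrt(-6)))) = 1/(-52782 + 1/(551*(7*(I*sqrt(6))))) = 1/(-52782 + 1/(551*(7*I*sqrt(6)))) = 1/(-52782 + 1/(3857*I*sqrt(6))) = 1/(-52782 - I*sqrt(6)/23142)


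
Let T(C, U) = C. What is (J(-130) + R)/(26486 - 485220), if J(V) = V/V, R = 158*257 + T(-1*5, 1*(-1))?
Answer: -20301/229367 ≈ -0.088509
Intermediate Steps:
R = 40601 (R = 158*257 - 1*5 = 40606 - 5 = 40601)
J(V) = 1
(J(-130) + R)/(26486 - 485220) = (1 + 40601)/(26486 - 485220) = 40602/(-458734) = 40602*(-1/458734) = -20301/229367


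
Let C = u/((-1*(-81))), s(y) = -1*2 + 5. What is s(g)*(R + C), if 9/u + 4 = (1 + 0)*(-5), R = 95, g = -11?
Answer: 7694/27 ≈ 284.96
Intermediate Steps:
u = -1 (u = 9/(-4 + (1 + 0)*(-5)) = 9/(-4 + 1*(-5)) = 9/(-4 - 5) = 9/(-9) = 9*(-⅑) = -1)
s(y) = 3 (s(y) = -2 + 5 = 3)
C = -1/81 (C = -1/((-1*(-81))) = -1/81 ≈ -0.012346)
s(g)*(R + C) = 3*(95 - 1/81) = 3*(7694/81) = 7694/27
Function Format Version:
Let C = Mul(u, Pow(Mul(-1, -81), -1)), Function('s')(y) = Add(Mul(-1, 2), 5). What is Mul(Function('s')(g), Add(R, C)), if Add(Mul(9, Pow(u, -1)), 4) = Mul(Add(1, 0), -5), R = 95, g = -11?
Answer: Rational(7694, 27) ≈ 284.96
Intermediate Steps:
u = -1 (u = Mul(9, Pow(Add(-4, Mul(Add(1, 0), -5)), -1)) = Mul(9, Pow(Add(-4, Mul(1, -5)), -1)) = Mul(9, Pow(Add(-4, -5), -1)) = Mul(9, Pow(-9, -1)) = Mul(9, Rational(-1, 9)) = -1)
Function('s')(y) = 3 (Function('s')(y) = Add(-2, 5) = 3)
C = Rational(-1, 81) (C = Mul(-1, Pow(Mul(-1, -81), -1)) = Mul(-1, Pow(81, -1)) = Mul(-1, Rational(1, 81)) = Rational(-1, 81) ≈ -0.012346)
Mul(Function('s')(g), Add(R, C)) = Mul(3, Add(95, Rational(-1, 81))) = Mul(3, Rational(7694, 81)) = Rational(7694, 27)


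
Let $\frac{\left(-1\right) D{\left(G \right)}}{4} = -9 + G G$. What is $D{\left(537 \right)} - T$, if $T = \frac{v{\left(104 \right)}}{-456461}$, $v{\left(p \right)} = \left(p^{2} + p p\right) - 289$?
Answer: $- \frac{526500354497}{456461} \approx -1.1534 \cdot 10^{6}$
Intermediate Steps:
$v{\left(p \right)} = -289 + 2 p^{2}$ ($v{\left(p \right)} = \left(p^{2} + p^{2}\right) - 289 = 2 p^{2} - 289 = -289 + 2 p^{2}$)
$D{\left(G \right)} = 36 - 4 G^{2}$ ($D{\left(G \right)} = - 4 \left(-9 + G G\right) = - 4 \left(-9 + G^{2}\right) = 36 - 4 G^{2}$)
$T = - \frac{21343}{456461}$ ($T = \frac{-289 + 2 \cdot 104^{2}}{-456461} = \left(-289 + 2 \cdot 10816\right) \left(- \frac{1}{456461}\right) = \left(-289 + 21632\right) \left(- \frac{1}{456461}\right) = 21343 \left(- \frac{1}{456461}\right) = - \frac{21343}{456461} \approx -0.046758$)
$D{\left(537 \right)} - T = \left(36 - 4 \cdot 537^{2}\right) - - \frac{21343}{456461} = \left(36 - 1153476\right) + \frac{21343}{456461} = -1153440 + \frac{21343}{456461} = - \frac{526500354497}{456461}$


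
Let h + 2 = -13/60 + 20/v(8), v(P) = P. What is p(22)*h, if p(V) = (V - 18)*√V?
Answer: 17*√22/15 ≈ 5.3158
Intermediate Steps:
p(V) = √V*(-18 + V) (p(V) = (-18 + V)*√V = √V*(-18 + V))
h = 17/60 (h = -2 + (-13/60 + 20/8) = -2 + (-13*1/60 + 20*(⅛)) = -2 + (-13/60 + 5/2) = -2 + 137/60 = 17/60 ≈ 0.28333)
p(22)*h = (√22*(-18 + 22))*(17/60) = (√22*4)*(17/60) = (4*√22)*(17/60) = 17*√22/15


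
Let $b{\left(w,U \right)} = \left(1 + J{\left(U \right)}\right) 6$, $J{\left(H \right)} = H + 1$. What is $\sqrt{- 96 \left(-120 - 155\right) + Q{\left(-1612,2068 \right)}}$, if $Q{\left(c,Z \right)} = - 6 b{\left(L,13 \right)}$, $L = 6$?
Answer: $2 \sqrt{6465} \approx 160.81$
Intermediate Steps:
$J{\left(H \right)} = 1 + H$
$b{\left(w,U \right)} = 12 + 6 U$ ($b{\left(w,U \right)} = \left(1 + \left(1 + U\right)\right) 6 = \left(2 + U\right) 6 = 12 + 6 U$)
$Q{\left(c,Z \right)} = -540$ ($Q{\left(c,Z \right)} = - 6 \left(12 + 6 \cdot 13\right) = - 6 \left(12 + 78\right) = \left(-6\right) 90 = -540$)
$\sqrt{- 96 \left(-120 - 155\right) + Q{\left(-1612,2068 \right)}} = \sqrt{- 96 \left(-120 - 155\right) - 540} = \sqrt{\left(-96\right) \left(-275\right) - 540} = \sqrt{26400 - 540} = \sqrt{25860} = 2 \sqrt{6465}$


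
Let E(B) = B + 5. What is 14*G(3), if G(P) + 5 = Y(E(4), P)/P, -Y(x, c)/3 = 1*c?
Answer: -112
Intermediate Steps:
E(B) = 5 + B
Y(x, c) = -3*c
G(P) = -8 (G(P) = -5 + (-3*P)/P = -5 - 3 = -8)
14*G(3) = 14*(-8) = -112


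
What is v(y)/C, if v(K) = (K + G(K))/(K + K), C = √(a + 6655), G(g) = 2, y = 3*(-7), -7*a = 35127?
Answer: 19*√80206/481236 ≈ 0.011181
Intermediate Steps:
a = -35127/7 (a = -⅐*35127 = -35127/7 ≈ -5018.1)
y = -21
C = √80206/7 (C = √(-35127/7 + 6655) = √(11458/7) = √80206/7 ≈ 40.458)
v(K) = (2 + K)/(2*K) (v(K) = (K + 2)/(K + K) = (2 + K)/((2*K)) = (2 + K)*(1/(2*K)) = (2 + K)/(2*K))
v(y)/C = ((½)*(2 - 21)/(-21))/((√80206/7)) = ((½)*(-1/21)*(-19))*(√80206/11458) = 19*(√80206/11458)/42 = 19*√80206/481236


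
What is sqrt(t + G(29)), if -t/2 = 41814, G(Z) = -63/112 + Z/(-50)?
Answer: I*sqrt(33451657)/20 ≈ 289.19*I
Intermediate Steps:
G(Z) = -9/16 - Z/50 (G(Z) = -63*1/112 + Z*(-1/50) = -9/16 - Z/50)
t = -83628 (t = -2*41814 = -83628)
sqrt(t + G(29)) = sqrt(-83628 + (-9/16 - 1/50*29)) = sqrt(-83628 + (-9/16 - 29/50)) = sqrt(-83628 - 457/400) = sqrt(-33451657/400) = I*sqrt(33451657)/20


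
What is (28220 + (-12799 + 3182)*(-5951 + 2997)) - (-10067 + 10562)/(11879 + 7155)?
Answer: 541266773997/19034 ≈ 2.8437e+7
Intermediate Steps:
(28220 + (-12799 + 3182)*(-5951 + 2997)) - (-10067 + 10562)/(11879 + 7155) = (28220 - 9617*(-2954)) - 495/19034 = (28220 + 28408618) - 495/19034 = 28436838 - 1*495/19034 = 28436838 - 495/19034 = 541266773997/19034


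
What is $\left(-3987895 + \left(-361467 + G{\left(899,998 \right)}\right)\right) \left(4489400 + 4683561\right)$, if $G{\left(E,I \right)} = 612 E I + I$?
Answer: $4996871987148860$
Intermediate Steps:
$G{\left(E,I \right)} = I + 612 E I$ ($G{\left(E,I \right)} = 612 E I + I = I + 612 E I$)
$\left(-3987895 + \left(-361467 + G{\left(899,998 \right)}\right)\right) \left(4489400 + 4683561\right) = \left(-3987895 - \left(361467 - 998 \left(1 + 612 \cdot 899\right)\right)\right) \left(4489400 + 4683561\right) = \left(-3987895 - \left(361467 - 998 \left(1 + 550188\right)\right)\right) 9172961 = \left(-3987895 + \left(-361467 + 998 \cdot 550189\right)\right) 9172961 = \left(-3987895 + \left(-361467 + 549088622\right)\right) 9172961 = \left(-3987895 + 548727155\right) 9172961 = 544739260 \cdot 9172961 = 4996871987148860$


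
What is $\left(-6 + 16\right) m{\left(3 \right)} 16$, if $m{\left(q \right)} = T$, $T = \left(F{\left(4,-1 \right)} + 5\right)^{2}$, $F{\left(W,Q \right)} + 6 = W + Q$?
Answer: $640$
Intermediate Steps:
$F{\left(W,Q \right)} = -6 + Q + W$ ($F{\left(W,Q \right)} = -6 + \left(W + Q\right) = -6 + \left(Q + W\right) = -6 + Q + W$)
$T = 4$ ($T = \left(\left(-6 - 1 + 4\right) + 5\right)^{2} = \left(-3 + 5\right)^{2} = 2^{2} = 4$)
$m{\left(q \right)} = 4$
$\left(-6 + 16\right) m{\left(3 \right)} 16 = \left(-6 + 16\right) 4 \cdot 16 = 10 \cdot 4 \cdot 16 = 40 \cdot 16 = 640$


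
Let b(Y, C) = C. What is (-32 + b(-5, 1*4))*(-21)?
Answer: 588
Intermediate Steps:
(-32 + b(-5, 1*4))*(-21) = (-32 + 1*4)*(-21) = (-32 + 4)*(-21) = -28*(-21) = 588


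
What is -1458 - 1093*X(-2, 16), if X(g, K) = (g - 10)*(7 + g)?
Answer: 64122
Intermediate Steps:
X(g, K) = (-10 + g)*(7 + g)
-1458 - 1093*X(-2, 16) = -1458 - 1093*(-70 + (-2)² - 3*(-2)) = -1458 - 1093*(-70 + 4 + 6) = -1458 - 1093*(-60) = -1458 + 65580 = 64122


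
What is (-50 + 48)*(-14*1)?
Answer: 28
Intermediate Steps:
(-50 + 48)*(-14*1) = -2*(-14) = 28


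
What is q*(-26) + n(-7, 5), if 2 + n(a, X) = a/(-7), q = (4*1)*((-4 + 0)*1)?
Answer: 415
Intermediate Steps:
q = -16 (q = 4*(-4*1) = 4*(-4) = -16)
n(a, X) = -2 - a/7 (n(a, X) = -2 + a/(-7) = -2 + a*(-⅐) = -2 - a/7)
q*(-26) + n(-7, 5) = -16*(-26) + (-2 - ⅐*(-7)) = 416 + (-2 + 1) = 416 - 1 = 415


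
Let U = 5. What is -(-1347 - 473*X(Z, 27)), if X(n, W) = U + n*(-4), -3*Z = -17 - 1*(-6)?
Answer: -9676/3 ≈ -3225.3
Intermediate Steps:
Z = 11/3 (Z = -(-17 - 1*(-6))/3 = -(-17 + 6)/3 = -⅓*(-11) = 11/3 ≈ 3.6667)
X(n, W) = 5 - 4*n (X(n, W) = 5 + n*(-4) = 5 - 4*n)
-(-1347 - 473*X(Z, 27)) = -(-1347 - 473*(5 - 4*11/3)) = -(-1347 - 473*(5 - 44/3)) = -(-1347 - 473*(-29/3)) = -(-1347 + 13717/3) = -1*9676/3 = -9676/3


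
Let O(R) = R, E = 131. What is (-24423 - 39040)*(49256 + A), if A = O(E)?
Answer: -3134247181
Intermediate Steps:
A = 131
(-24423 - 39040)*(49256 + A) = (-24423 - 39040)*(49256 + 131) = -63463*49387 = -3134247181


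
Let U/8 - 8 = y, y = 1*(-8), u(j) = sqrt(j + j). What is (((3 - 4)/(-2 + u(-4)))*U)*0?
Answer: 0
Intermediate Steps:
u(j) = sqrt(2)*sqrt(j) (u(j) = sqrt(2*j) = sqrt(2)*sqrt(j))
y = -8
U = 0 (U = 64 + 8*(-8) = 64 - 64 = 0)
(((3 - 4)/(-2 + u(-4)))*U)*0 = (((3 - 4)/(-2 + sqrt(2)*sqrt(-4)))*0)*0 = (-1/(-2 + sqrt(2)*(2*I))*0)*0 = (-1/(-2 + 2*I*sqrt(2))*0)*0 = 0*0 = 0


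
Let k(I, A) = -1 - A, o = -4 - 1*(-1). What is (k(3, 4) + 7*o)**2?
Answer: 676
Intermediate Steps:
o = -3 (o = -4 + 1 = -3)
(k(3, 4) + 7*o)**2 = ((-1 - 1*4) + 7*(-3))**2 = ((-1 - 4) - 21)**2 = (-5 - 21)**2 = (-26)**2 = 676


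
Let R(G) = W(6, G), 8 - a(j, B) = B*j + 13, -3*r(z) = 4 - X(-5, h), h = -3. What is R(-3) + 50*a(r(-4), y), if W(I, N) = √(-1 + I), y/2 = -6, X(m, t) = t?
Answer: -1650 + √5 ≈ -1647.8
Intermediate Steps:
y = -12 (y = 2*(-6) = -12)
r(z) = -7/3 (r(z) = -(4 - 1*(-3))/3 = -(4 + 3)/3 = -⅓*7 = -7/3)
a(j, B) = -5 - B*j (a(j, B) = 8 - (B*j + 13) = 8 - (13 + B*j) = 8 + (-13 - B*j) = -5 - B*j)
R(G) = √5 (R(G) = √(-1 + 6) = √5)
R(-3) + 50*a(r(-4), y) = √5 + 50*(-5 - 1*(-12)*(-7/3)) = √5 + 50*(-5 - 28) = √5 + 50*(-33) = √5 - 1650 = -1650 + √5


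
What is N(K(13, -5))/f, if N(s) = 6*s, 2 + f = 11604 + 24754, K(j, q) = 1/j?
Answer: 3/236314 ≈ 1.2695e-5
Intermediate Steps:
f = 36356 (f = -2 + (11604 + 24754) = -2 + 36358 = 36356)
N(K(13, -5))/f = (6/13)/36356 = (6*(1/13))*(1/36356) = (6/13)*(1/36356) = 3/236314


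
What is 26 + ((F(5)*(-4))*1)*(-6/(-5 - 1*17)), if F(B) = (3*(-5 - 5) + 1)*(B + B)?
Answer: 3766/11 ≈ 342.36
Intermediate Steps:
F(B) = -58*B (F(B) = (3*(-10) + 1)*(2*B) = (-30 + 1)*(2*B) = -58*B)
26 + ((F(5)*(-4))*1)*(-6/(-5 - 1*17)) = 26 + ((-58*5*(-4))*1)*(-6/(-5 - 1*17)) = 26 + (-290*(-4)*1)*(-6/(-5 - 17)) = 26 + (1160*1)*(-6/(-22)) = 26 + 1160*(-6*(-1/22)) = 26 + 1160*(3/11) = 26 + 3480/11 = 3766/11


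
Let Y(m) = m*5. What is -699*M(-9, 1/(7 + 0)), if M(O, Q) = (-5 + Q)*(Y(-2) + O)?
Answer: -451554/7 ≈ -64508.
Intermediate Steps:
Y(m) = 5*m
M(O, Q) = (-10 + O)*(-5 + Q) (M(O, Q) = (-5 + Q)*(5*(-2) + O) = (-5 + Q)*(-10 + O) = (-10 + O)*(-5 + Q))
-699*M(-9, 1/(7 + 0)) = -699*(50 - 10/(7 + 0) - 5*(-9) - 9/(7 + 0)) = -699*(50 - 10/7 + 45 - 9/7) = -699*646/7 = -451554/7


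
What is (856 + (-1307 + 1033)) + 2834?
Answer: 3416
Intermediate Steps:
(856 + (-1307 + 1033)) + 2834 = (856 - 274) + 2834 = 582 + 2834 = 3416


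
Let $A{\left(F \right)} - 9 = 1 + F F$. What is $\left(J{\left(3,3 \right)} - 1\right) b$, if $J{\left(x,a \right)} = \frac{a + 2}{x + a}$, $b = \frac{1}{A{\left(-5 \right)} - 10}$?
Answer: $- \frac{1}{150} \approx -0.0066667$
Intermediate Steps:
$A{\left(F \right)} = 10 + F^{2}$ ($A{\left(F \right)} = 9 + \left(1 + F F\right) = 9 + \left(1 + F^{2}\right) = 10 + F^{2}$)
$b = \frac{1}{25}$ ($b = \frac{1}{\left(10 + \left(-5\right)^{2}\right) - 10} = \frac{1}{\left(10 + 25\right) - 10} = \frac{1}{35 - 10} = \frac{1}{25} \approx 0.04$)
$J{\left(x,a \right)} = \frac{2 + a}{a + x}$
$\left(J{\left(3,3 \right)} - 1\right) b = \left(\frac{2 + 3}{3 + 3} - 1\right) \frac{1}{25} = \left(\frac{1}{6} \cdot 5 - 1\right) \frac{1}{25} = \left(\frac{5}{6} - 1\right) \frac{1}{25} = \left(- \frac{1}{6}\right) \frac{1}{25} = - \frac{1}{150}$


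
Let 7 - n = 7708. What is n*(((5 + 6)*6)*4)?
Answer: -2033064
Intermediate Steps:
n = -7701 (n = 7 - 1*7708 = 7 - 7708 = -7701)
n*(((5 + 6)*6)*4) = -7701*(5 + 6)*6*4 = -7701*11*6*4 = -508266*4 = -7701*264 = -2033064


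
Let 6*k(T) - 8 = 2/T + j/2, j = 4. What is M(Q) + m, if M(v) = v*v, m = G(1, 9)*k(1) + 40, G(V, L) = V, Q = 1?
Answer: 43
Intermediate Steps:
k(T) = 5/3 + 1/(3*T) (k(T) = 4/3 + (2/T + 4/2)/6 = 4/3 + (2/T + 4*(½))/6 = 4/3 + (2/T + 2)/6 = 4/3 + (2 + 2/T)/6 = 4/3 + (⅓ + 1/(3*T)) = 5/3 + 1/(3*T))
m = 42 (m = 1*((⅓)*(1 + 5*1)/1) + 40 = 1*((⅓)*1*(1 + 5)) + 40 = 1*((⅓)*1*6) + 40 = 1*2 + 40 = 2 + 40 = 42)
M(v) = v²
M(Q) + m = 1² + 42 = 1 + 42 = 43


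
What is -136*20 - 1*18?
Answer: -2738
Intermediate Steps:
-136*20 - 1*18 = -2720 - 18 = -2738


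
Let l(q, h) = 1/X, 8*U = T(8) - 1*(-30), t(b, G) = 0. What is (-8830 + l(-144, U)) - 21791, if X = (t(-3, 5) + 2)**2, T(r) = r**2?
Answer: -122483/4 ≈ -30621.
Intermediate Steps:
X = 4 (X = (0 + 2)**2 = 2**2 = 4)
U = 47/4 (U = (8**2 - 1*(-30))/8 = (64 + 30)/8 = (1/8)*94 = 47/4 ≈ 11.750)
l(q, h) = 1/4
(-8830 + l(-144, U)) - 21791 = (-8830 + 1/4) - 21791 = -35319/4 - 21791 = -122483/4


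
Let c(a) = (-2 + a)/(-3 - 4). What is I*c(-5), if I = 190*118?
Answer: 22420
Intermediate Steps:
c(a) = 2/7 - a/7 (c(a) = (-2 + a)/(-7) = (-2 + a)*(-1/7) = 2/7 - a/7)
I = 22420
I*c(-5) = 22420*(2/7 - 1/7*(-5)) = 22420*(2/7 + 5/7) = 22420*1 = 22420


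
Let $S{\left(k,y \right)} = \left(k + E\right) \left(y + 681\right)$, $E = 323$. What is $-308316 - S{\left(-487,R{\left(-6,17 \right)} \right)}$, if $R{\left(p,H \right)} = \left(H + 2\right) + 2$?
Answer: $-193188$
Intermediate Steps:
$R{\left(p,H \right)} = 4 + H$ ($R{\left(p,H \right)} = \left(2 + H\right) + 2 = 4 + H$)
$S{\left(k,y \right)} = \left(323 + k\right) \left(681 + y\right)$ ($S{\left(k,y \right)} = \left(k + 323\right) \left(y + 681\right) = \left(323 + k\right) \left(681 + y\right)$)
$-308316 - S{\left(-487,R{\left(-6,17 \right)} \right)} = -308316 - \left(219963 + 323 \left(4 + 17\right) + 681 \left(-487\right) - 487 \left(4 + 17\right)\right) = -308316 - \left(219963 + 323 \cdot 21 - 331647 - 10227\right) = -308316 - \left(219963 + 6783 - 331647 - 10227\right) = -308316 - -115128 = -308316 + 115128 = -193188$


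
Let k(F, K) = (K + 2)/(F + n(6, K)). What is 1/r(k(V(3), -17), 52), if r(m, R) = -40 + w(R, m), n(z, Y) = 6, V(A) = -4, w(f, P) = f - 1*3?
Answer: ⅑ ≈ 0.11111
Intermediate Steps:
w(f, P) = -3 + f (w(f, P) = f - 3 = -3 + f)
k(F, K) = (2 + K)/(6 + F) (k(F, K) = (K + 2)/(F + 6) = (2 + K)/(6 + F))
r(m, R) = -43 + R (r(m, R) = -40 + (-3 + R) = -43 + R)
1/r(k(V(3), -17), 52) = 1/(-43 + 52) = 1/9 = ⅑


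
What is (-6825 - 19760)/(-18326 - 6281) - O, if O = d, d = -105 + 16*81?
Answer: -29280352/24607 ≈ -1189.9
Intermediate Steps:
d = 1191 (d = -105 + 1296 = 1191)
O = 1191
(-6825 - 19760)/(-18326 - 6281) - O = (-6825 - 19760)/(-18326 - 6281) - 1*1191 = -26585/(-24607) - 1191 = -26585*(-1/24607) - 1191 = 26585/24607 - 1191 = -29280352/24607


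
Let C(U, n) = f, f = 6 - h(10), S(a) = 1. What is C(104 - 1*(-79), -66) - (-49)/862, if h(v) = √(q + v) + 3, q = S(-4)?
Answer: 2635/862 - √11 ≈ -0.25978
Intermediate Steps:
q = 1
h(v) = 3 + √(1 + v) (h(v) = √(1 + v) + 3 = 3 + √(1 + v))
f = 3 - √11 (f = 6 - (3 + √(1 + 10)) = 6 - (3 + √11) = 6 + (-3 - √11) = 3 - √11 ≈ -0.31662)
C(U, n) = 3 - √11
C(104 - 1*(-79), -66) - (-49)/862 = (3 - √11) - (-49)/862 = (3 - √11) - 1*(-49/862) = (3 - √11) + 49/862 = 2635/862 - √11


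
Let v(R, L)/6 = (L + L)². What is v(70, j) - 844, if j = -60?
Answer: 85556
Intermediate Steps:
v(R, L) = 24*L² (v(R, L) = 6*(L + L)² = 6*(2*L)² = 6*(4*L²) = 24*L²)
v(70, j) - 844 = 24*(-60)² - 844 = 24*3600 - 844 = 86400 - 844 = 85556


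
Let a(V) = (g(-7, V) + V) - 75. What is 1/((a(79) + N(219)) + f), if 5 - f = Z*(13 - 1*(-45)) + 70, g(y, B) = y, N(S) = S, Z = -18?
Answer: 1/1195 ≈ 0.00083682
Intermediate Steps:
f = 979 (f = 5 - (-18*(13 - 1*(-45)) + 70) = 5 - (-18*(13 + 45) + 70) = 5 - (-18*58 + 70) = 5 - (-1044 + 70) = 5 - 1*(-974) = 5 + 974 = 979)
a(V) = -82 + V (a(V) = (-7 + V) - 75 = -82 + V)
1/((a(79) + N(219)) + f) = 1/(((-82 + 79) + 219) + 979) = 1/((-3 + 219) + 979) = 1/(216 + 979) = 1/1195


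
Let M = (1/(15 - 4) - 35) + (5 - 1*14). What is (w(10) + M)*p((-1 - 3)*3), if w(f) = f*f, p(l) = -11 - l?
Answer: 617/11 ≈ 56.091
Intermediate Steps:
w(f) = f²
M = -483/11 (M = (1/11 - 35) + (5 - 14) = (1/11 - 35) - 9 = -384/11 - 9 = -483/11 ≈ -43.909)
(w(10) + M)*p((-1 - 3)*3) = (10² - 483/11)*(-11 - (-1 - 3)*3) = (100 - 483/11)*(-11 - (-4)*3) = 617*(-11 - 1*(-12))/11 = 617*(-11 + 12)/11 = (617/11)*1 = 617/11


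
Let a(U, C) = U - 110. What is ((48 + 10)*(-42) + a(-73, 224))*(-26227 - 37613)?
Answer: 167196960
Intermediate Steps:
a(U, C) = -110 + U
((48 + 10)*(-42) + a(-73, 224))*(-26227 - 37613) = ((48 + 10)*(-42) + (-110 - 73))*(-26227 - 37613) = (58*(-42) - 183)*(-63840) = (-2436 - 183)*(-63840) = -2619*(-63840) = 167196960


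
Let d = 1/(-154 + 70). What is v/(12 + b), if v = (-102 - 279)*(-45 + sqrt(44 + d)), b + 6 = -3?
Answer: 5715 - 127*sqrt(77595)/42 ≈ 4872.7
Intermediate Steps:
d = -1/84 (d = 1/(-84) = -1/84 ≈ -0.011905)
b = -9 (b = -6 - 3 = -9)
v = 17145 - 127*sqrt(77595)/14 (v = (-102 - 279)*(-45 + sqrt(44 - 1/84)) = -381*(-45 + sqrt(3695/84)) = -381*(-45 + sqrt(77595)/42) = 17145 - 127*sqrt(77595)/14 ≈ 14618.)
v/(12 + b) = (17145 - 127*sqrt(77595)/14)/(12 - 9) = (17145 - 127*sqrt(77595)/14)/3 = (17145 - 127*sqrt(77595)/14)*(1/3) = 5715 - 127*sqrt(77595)/42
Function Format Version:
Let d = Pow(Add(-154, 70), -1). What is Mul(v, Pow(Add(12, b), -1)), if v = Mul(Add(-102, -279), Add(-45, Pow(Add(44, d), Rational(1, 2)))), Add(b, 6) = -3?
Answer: Add(5715, Mul(Rational(-127, 42), Pow(77595, Rational(1, 2)))) ≈ 4872.7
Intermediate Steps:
d = Rational(-1, 84) (d = Pow(-84, -1) = Rational(-1, 84) ≈ -0.011905)
b = -9 (b = Add(-6, -3) = -9)
v = Add(17145, Mul(Rational(-127, 14), Pow(77595, Rational(1, 2)))) (v = Mul(Add(-102, -279), Add(-45, Pow(Add(44, Rational(-1, 84)), Rational(1, 2)))) = Mul(-381, Add(-45, Pow(Rational(3695, 84), Rational(1, 2)))) = Mul(-381, Add(-45, Mul(Rational(1, 42), Pow(77595, Rational(1, 2))))) = Add(17145, Mul(Rational(-127, 14), Pow(77595, Rational(1, 2)))) ≈ 14618.)
Mul(v, Pow(Add(12, b), -1)) = Mul(Add(17145, Mul(Rational(-127, 14), Pow(77595, Rational(1, 2)))), Pow(Add(12, -9), -1)) = Mul(Add(17145, Mul(Rational(-127, 14), Pow(77595, Rational(1, 2)))), Pow(3, -1)) = Mul(Add(17145, Mul(Rational(-127, 14), Pow(77595, Rational(1, 2)))), Rational(1, 3)) = Add(5715, Mul(Rational(-127, 42), Pow(77595, Rational(1, 2))))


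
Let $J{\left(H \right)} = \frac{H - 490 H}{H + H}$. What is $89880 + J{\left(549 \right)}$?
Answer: $\frac{179271}{2} \approx 89636.0$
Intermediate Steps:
$J{\left(H \right)} = - \frac{489}{2}$ ($J{\left(H \right)} = \frac{\left(-489\right) H}{2 H} = - 489 H \frac{1}{2 H} = - \frac{489}{2}$)
$89880 + J{\left(549 \right)} = 89880 - \frac{489}{2} = \frac{179271}{2}$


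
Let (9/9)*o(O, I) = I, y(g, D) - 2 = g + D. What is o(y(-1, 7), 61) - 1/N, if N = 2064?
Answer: 125903/2064 ≈ 61.000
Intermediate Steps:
y(g, D) = 2 + D + g (y(g, D) = 2 + (g + D) = 2 + (D + g) = 2 + D + g)
o(O, I) = I
o(y(-1, 7), 61) - 1/N = 61 - 1/2064 = 125903/2064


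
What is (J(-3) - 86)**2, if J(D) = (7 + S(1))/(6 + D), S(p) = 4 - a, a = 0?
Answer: 61009/9 ≈ 6778.8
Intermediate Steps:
S(p) = 4 (S(p) = 4 - 1*0 = 4 + 0 = 4)
J(D) = 11/(6 + D) (J(D) = (7 + 4)/(6 + D) = 11/(6 + D))
(J(-3) - 86)**2 = (11/(6 - 3) - 86)**2 = (11/3 - 86)**2 = (-247/3)**2 = 61009/9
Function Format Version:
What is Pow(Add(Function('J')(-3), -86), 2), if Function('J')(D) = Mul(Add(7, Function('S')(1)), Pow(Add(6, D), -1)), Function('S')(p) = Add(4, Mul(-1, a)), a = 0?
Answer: Rational(61009, 9) ≈ 6778.8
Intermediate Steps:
Function('S')(p) = 4 (Function('S')(p) = Add(4, Mul(-1, 0)) = Add(4, 0) = 4)
Function('J')(D) = Mul(11, Pow(Add(6, D), -1)) (Function('J')(D) = Mul(Add(7, 4), Pow(Add(6, D), -1)) = Mul(11, Pow(Add(6, D), -1)))
Pow(Add(Function('J')(-3), -86), 2) = Pow(Add(Mul(11, Pow(Add(6, -3), -1)), -86), 2) = Pow(Add(Mul(11, Pow(3, -1)), -86), 2) = Pow(Add(Mul(11, Rational(1, 3)), -86), 2) = Pow(Add(Rational(11, 3), -86), 2) = Pow(Rational(-247, 3), 2) = Rational(61009, 9)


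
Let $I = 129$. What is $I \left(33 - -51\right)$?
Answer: $10836$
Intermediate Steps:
$I \left(33 - -51\right) = 129 \left(33 - -51\right) = 129 \left(33 + 51\right) = 129 \cdot 84 = 10836$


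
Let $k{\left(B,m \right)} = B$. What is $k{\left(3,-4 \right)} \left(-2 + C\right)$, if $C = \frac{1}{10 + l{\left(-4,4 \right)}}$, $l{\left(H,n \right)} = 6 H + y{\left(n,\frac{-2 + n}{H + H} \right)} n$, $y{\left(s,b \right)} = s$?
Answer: $- \frac{9}{2} \approx -4.5$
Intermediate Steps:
$l{\left(H,n \right)} = n^{2} + 6 H$ ($l{\left(H,n \right)} = 6 H + n n = 6 H + n^{2} = n^{2} + 6 H$)
$C = \frac{1}{2}$ ($C = \frac{1}{10 + \left(4^{2} + 6 \left(-4\right)\right)} = \frac{1}{10 + \left(16 - 24\right)} = \frac{1}{10 - 8} = \frac{1}{2} \approx 0.5$)
$k{\left(3,-4 \right)} \left(-2 + C\right) = 3 \left(-2 + \frac{1}{2}\right) = 3 \left(- \frac{3}{2}\right) = - \frac{9}{2}$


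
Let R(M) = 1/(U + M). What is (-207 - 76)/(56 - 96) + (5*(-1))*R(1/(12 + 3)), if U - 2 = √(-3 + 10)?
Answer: 133381/12280 - 1125*√7/614 ≈ 6.0140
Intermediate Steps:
U = 2 + √7 (U = 2 + √(-3 + 10) = 2 + √7 ≈ 4.6458)
R(M) = 1/(2 + M + √7) (R(M) = 1/((2 + √7) + M) = 1/(2 + M + √7))
(-207 - 76)/(56 - 96) + (5*(-1))*R(1/(12 + 3)) = (-207 - 76)/(56 - 96) + (5*(-1))/(2 + 1/(12 + 3) + √7) = -283/(-40) - 5/(2 + 1/15 + √7) = -283*(-1/40) - 5/(2 + 1/15 + √7) = 283/40 - 5/(31/15 + √7)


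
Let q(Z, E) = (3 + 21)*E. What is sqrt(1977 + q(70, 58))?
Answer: sqrt(3369) ≈ 58.043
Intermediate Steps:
q(Z, E) = 24*E
sqrt(1977 + q(70, 58)) = sqrt(1977 + 24*58) = sqrt(1977 + 1392) = sqrt(3369)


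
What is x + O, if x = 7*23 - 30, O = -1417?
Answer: -1286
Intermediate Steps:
x = 131 (x = 161 - 30 = 131)
x + O = 131 - 1417 = -1286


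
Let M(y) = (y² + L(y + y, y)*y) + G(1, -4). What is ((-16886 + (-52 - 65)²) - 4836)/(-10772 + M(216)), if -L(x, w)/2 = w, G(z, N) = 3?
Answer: 8033/57425 ≈ 0.13989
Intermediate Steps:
L(x, w) = -2*w
M(y) = 3 - y² (M(y) = (y² + (-2*y)*y) + 3 = (y² - 2*y²) + 3 = -y² + 3 = 3 - y²)
((-16886 + (-52 - 65)²) - 4836)/(-10772 + M(216)) = ((-16886 + (-52 - 65)²) - 4836)/(-10772 + (3 - 1*216²)) = ((-16886 + (-117)²) - 4836)/(-10772 + (3 - 1*46656)) = ((-16886 + 13689) - 4836)/(-10772 + (3 - 46656)) = (-3197 - 4836)/(-10772 - 46653) = -8033/(-57425) = -8033*(-1/57425) = 8033/57425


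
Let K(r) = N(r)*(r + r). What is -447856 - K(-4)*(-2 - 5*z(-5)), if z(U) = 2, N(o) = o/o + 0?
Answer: -447952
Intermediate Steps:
N(o) = 1 (N(o) = 1 + 0 = 1)
K(r) = 2*r (K(r) = 1*(r + r) = 1*(2*r) = 2*r)
-447856 - K(-4)*(-2 - 5*z(-5)) = -447856 - 2*(-4)*(-2 - 5*2) = -447856 - (-8)*(-2 - 5*2) = -447856 - (-8)*(-2 - 10) = -447856 - (-8)*(-12) = -447856 - 1*96 = -447856 - 96 = -447952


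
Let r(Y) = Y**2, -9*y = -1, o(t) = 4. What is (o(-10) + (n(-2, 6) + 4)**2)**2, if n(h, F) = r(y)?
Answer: 17389433161/43046721 ≈ 403.97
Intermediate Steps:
y = 1/9 (y = -1/9*(-1) = 1/9 ≈ 0.11111)
n(h, F) = 1/81 (n(h, F) = (1/9)**2 = 1/81)
(o(-10) + (n(-2, 6) + 4)**2)**2 = (4 + (1/81 + 4)**2)**2 = (4 + (325/81)**2)**2 = (4 + 105625/6561)**2 = (131869/6561)**2 = 17389433161/43046721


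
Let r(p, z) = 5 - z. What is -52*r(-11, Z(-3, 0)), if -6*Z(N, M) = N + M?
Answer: -234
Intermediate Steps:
Z(N, M) = -M/6 - N/6 (Z(N, M) = -(N + M)/6 = -(M + N)/6 = -M/6 - N/6)
-52*r(-11, Z(-3, 0)) = -52*(5 - (-⅙*0 - ⅙*(-3))) = -52*(5 - (0 + ½)) = -52*(5 - 1*½) = -52*(5 - ½) = -52*9/2 = -234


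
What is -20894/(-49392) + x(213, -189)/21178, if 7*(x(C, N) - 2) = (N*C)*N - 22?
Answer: 13532131943/261505944 ≈ 51.747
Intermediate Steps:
x(C, N) = -8/7 + C*N²/7 (x(C, N) = 2 + ((N*C)*N - 22)/7 = 2 + ((C*N)*N - 22)/7 = 2 + (C*N² - 22)/7 = 2 + (-22 + C*N²)/7 = 2 + (-22/7 + C*N²/7) = -8/7 + C*N²/7)
-20894/(-49392) + x(213, -189)/21178 = -20894/(-49392) + (-8/7 + (⅐)*213*(-189)²)/21178 = -20894*(-1/49392) + (-8/7 + (⅐)*213*35721)*(1/21178) = 10447/24696 + (-8/7 + 1086939)*(1/21178) = 10447/24696 + (7608565/7)*(1/21178) = 10447/24696 + 7608565/148246 = 13532131943/261505944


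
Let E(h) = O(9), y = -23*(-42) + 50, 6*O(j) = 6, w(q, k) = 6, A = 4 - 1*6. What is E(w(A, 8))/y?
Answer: 1/1016 ≈ 0.00098425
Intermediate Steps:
A = -2 (A = 4 - 6 = -2)
O(j) = 1 (O(j) = (⅙)*6 = 1)
y = 1016 (y = 966 + 50 = 1016)
E(h) = 1
E(w(A, 8))/y = 1/1016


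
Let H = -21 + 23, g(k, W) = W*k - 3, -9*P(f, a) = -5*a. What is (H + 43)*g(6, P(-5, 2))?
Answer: 165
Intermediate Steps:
P(f, a) = 5*a/9 (P(f, a) = -(-5)*a/9 = 5*a/9)
g(k, W) = -3 + W*k
H = 2
(H + 43)*g(6, P(-5, 2)) = (2 + 43)*(-3 + ((5/9)*2)*6) = 45*(-3 + (10/9)*6) = 45*(-3 + 20/3) = 45*(11/3) = 165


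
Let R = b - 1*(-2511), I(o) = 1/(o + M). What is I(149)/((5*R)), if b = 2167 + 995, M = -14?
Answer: 1/3829275 ≈ 2.6115e-7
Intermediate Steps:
b = 3162
I(o) = 1/(-14 + o) (I(o) = 1/(o - 14) = 1/(-14 + o))
R = 5673 (R = 3162 - 1*(-2511) = 3162 + 2511 = 5673)
I(149)/((5*R)) = 1/((-14 + 149)*((5*5673))) = 1/(135*28365) = (1/135)*(1/28365) = 1/3829275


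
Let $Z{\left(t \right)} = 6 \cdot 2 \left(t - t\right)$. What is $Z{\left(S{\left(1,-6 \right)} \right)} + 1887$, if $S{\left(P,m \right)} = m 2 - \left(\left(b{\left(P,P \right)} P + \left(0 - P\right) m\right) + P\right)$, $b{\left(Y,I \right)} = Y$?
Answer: $1887$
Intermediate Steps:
$S{\left(P,m \right)} = - P - P^{2} + 2 m + P m$ ($S{\left(P,m \right)} = m 2 - \left(\left(P P + \left(0 - P\right) m\right) + P\right) = 2 m - \left(\left(P^{2} + - P m\right) + P\right) = 2 m - \left(\left(P^{2} - P m\right) + P\right) = 2 m - \left(P + P^{2} - P m\right) = - P - P^{2} + 2 m + P m$)
$Z{\left(t \right)} = 0$ ($Z{\left(t \right)} = 12 \cdot 0 = 0$)
$Z{\left(S{\left(1,-6 \right)} \right)} + 1887 = 0 + 1887 = 1887$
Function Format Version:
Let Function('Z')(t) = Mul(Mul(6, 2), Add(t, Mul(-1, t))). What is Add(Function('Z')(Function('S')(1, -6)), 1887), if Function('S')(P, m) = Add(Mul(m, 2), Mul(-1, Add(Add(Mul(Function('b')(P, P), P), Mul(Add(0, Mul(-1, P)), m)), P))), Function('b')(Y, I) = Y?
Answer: 1887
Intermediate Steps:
Function('S')(P, m) = Add(Mul(-1, P), Mul(-1, Pow(P, 2)), Mul(2, m), Mul(P, m)) (Function('S')(P, m) = Add(Mul(m, 2), Mul(-1, Add(Add(Mul(P, P), Mul(Add(0, Mul(-1, P)), m)), P))) = Add(Mul(2, m), Mul(-1, Add(Add(Pow(P, 2), Mul(Mul(-1, P), m)), P))) = Add(Mul(2, m), Mul(-1, Add(Add(Pow(P, 2), Mul(-1, P, m)), P))) = Add(Mul(2, m), Mul(-1, Add(P, Pow(P, 2), Mul(-1, P, m)))) = Add(Mul(2, m), Add(Mul(-1, P), Mul(-1, Pow(P, 2)), Mul(P, m))) = Add(Mul(-1, P), Mul(-1, Pow(P, 2)), Mul(2, m), Mul(P, m)))
Function('Z')(t) = 0 (Function('Z')(t) = Mul(12, 0) = 0)
Add(Function('Z')(Function('S')(1, -6)), 1887) = Add(0, 1887) = 1887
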